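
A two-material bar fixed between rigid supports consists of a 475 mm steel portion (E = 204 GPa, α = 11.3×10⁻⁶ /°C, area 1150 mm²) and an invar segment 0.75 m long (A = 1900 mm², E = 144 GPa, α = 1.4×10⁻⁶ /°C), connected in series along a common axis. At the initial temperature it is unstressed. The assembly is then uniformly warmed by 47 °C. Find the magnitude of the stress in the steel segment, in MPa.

If the supports were absent, the total length change would be Σ αᵢΔT Lᵢ = 11.3×10⁻⁶×47×475 + 1.4×10⁻⁶×47×750 = 0.3016 mm.
The walls prevent any net length change, so an axial force P (same in every segment) develops. Compatibility: P · Σ Lᵢ/(AᵢEᵢ) = δ_free.
Σ Lᵢ/(AᵢEᵢ) = 475/(1150×204×10³) + 750/(1900×144×10³) = 4.766×10⁻⁶ mm/N.
P = 0.3016 / 4.766×10⁻⁶ = 63290 N = 63.29 kN, compressive.
σ_{steel} = P / A = 63290 / 1150 = 55.03 MPa.

σ ≈ 55 MPa (compressive)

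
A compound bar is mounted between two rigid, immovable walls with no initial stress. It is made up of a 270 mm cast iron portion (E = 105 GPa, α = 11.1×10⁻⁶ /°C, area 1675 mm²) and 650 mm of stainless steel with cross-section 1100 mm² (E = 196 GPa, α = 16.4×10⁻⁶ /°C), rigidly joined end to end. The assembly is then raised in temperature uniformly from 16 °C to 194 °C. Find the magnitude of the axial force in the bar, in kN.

P ≈ 534 kN (compressive)

Free thermal expansion of the whole bar: Σ αᵢΔT Lᵢ = 11.1×10⁻⁶×178×270 + 16.4×10⁻⁶×178×650 = 2.431 mm.
The walls prevent any net length change, so an axial force P (same in every segment) develops. Compatibility: P · Σ Lᵢ/(AᵢEᵢ) = δ_free.
Σ Lᵢ/(AᵢEᵢ) = 270/(1675×105×10³) + 650/(1100×196×10³) = 4.55×10⁻⁶ mm/N.
Hence P = δ_free / Σ(L/AE) = 2.431/4.55×10⁻⁶ = 534.3 kN (compressive).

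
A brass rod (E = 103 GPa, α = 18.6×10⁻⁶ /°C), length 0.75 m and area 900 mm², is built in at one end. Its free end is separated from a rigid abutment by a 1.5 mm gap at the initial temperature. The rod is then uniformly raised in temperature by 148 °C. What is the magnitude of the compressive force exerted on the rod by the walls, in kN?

P ≈ 69.8 kN

If the wall were absent the rod would grow by αΔT L = 18.6×10⁻⁶ × 148 × 750 = 2.065 mm.
The gap closes (δ_free > 1.5 mm) and the wall then resists a further 2.065 − 1.5 = 0.5646 mm of expansion.
Compatibility: PL/(AE) = 0.5646 mm, so σ = P/A = E × (0.5646/750) = 77.54 MPa.
P = σA = 77.54 × 900 = 69.78 kN.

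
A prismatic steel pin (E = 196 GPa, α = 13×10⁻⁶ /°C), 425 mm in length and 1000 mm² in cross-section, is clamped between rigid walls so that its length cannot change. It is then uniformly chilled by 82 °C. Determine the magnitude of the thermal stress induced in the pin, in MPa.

σ ≈ 209 MPa (tensile)

With length fixed, the mechanical strain must cancel the thermal strain αΔT = 13×10⁻⁶ × 82 = 1066×10⁻⁶.
σ = EαΔT = 196×10³ × 13×10⁻⁶ × 82 = 208.9 MPa (tensile; the pin is trying to contract).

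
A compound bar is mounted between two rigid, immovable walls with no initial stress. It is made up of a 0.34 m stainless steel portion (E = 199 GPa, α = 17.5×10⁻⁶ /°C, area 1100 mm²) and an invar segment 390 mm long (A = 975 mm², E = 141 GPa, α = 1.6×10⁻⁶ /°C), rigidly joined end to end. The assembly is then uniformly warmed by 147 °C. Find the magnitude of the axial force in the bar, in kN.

With the walls removed the bar would change length by δ_free = Σ αᵢΔT Lᵢ = 17.5×10⁻⁶×147×340 + 1.6×10⁻⁶×147×390 = 0.9664 mm.
The rigid supports impose zero overall length change; the single axial force P common to all segments must satisfy P Σ Lᵢ/(AᵢEᵢ) = δ_free.
The series flexibility is Σ Lᵢ/(AᵢEᵢ) = 340/(1100×199×10³) + 390/(975×141×10³) = 4.39×10⁻⁶ mm/N.
P = 0.9664 / 4.39×10⁻⁶ = 220100 N = 220.1 kN, compressive.

P ≈ 220 kN (compressive)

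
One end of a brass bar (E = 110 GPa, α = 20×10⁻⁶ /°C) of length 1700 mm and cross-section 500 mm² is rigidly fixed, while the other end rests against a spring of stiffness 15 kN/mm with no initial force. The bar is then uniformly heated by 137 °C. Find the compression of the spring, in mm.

The unrestrained thermal change is αΔT L = 20×10⁻⁶ × 137 × 1700 = 4.658 mm.
With a force P in the spring, the elastic change of the bar is PL/(AE) and that of the spring is P/k; compatibility requires their sum to equal δ_free.
P [ L/(AE) + 1/k ] = δ_free → P [ 1700/(500×110×10³) + 1/(15×10³) ] = 4.658.
P = 4.658 / 9.758×10⁻⁵ = 47740 N.
Spring compression = P/k = 47740/(15×10³) = 3.182 mm.

δ ≈ 3.18 mm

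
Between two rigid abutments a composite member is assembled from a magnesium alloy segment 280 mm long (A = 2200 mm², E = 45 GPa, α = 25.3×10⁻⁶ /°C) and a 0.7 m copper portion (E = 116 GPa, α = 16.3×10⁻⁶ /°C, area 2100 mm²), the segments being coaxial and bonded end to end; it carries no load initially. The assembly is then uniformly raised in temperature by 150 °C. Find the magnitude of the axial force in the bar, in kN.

If the supports were absent, the total length change would be Σ αᵢΔT Lᵢ = 25.3×10⁻⁶×150×280 + 16.3×10⁻⁶×150×700 = 2.774 mm.
Since the ends are fixed, an axial force P builds up, equal in every segment, with P · Σ Lᵢ/(AᵢEᵢ) = δ_free.
The series flexibility is Σ Lᵢ/(AᵢEᵢ) = 280/(2200×45×10³) + 700/(2100×116×10³) = 5.702×10⁻⁶ mm/N.
So P = 2.774 / 5.702×10⁻⁶ = 486.5 kN, compressive.

P ≈ 487 kN (compressive)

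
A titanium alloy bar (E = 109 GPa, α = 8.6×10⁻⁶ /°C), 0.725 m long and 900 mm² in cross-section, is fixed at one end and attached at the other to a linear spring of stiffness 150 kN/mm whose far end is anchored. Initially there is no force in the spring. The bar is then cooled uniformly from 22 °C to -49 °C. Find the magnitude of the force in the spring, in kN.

The unrestrained thermal change is αΔT L = 8.6×10⁻⁶ × 71 × 725 = 0.4427 mm.
With a force P in the spring, the elastic change of the bar is PL/(AE) and that of the spring is P/k; compatibility requires their sum to equal δ_free.
P [ L/(AE) + 1/k ] = δ_free → P [ 725/(900×109×10³) + 1/(150×10³) ] = 0.4427.
P = 0.4427 / 1.406×10⁻⁵ = 31490 N.

P ≈ 31.5 kN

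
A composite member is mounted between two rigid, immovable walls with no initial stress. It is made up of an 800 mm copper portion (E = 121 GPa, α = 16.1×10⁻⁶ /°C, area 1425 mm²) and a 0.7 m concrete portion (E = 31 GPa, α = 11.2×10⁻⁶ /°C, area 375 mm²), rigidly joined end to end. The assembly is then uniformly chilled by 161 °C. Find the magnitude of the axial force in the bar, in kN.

P ≈ 51.4 kN (tensile)

With the walls removed the bar would change length by δ_free = Σ αᵢΔT Lᵢ = 16.1×10⁻⁶×161×800 + 11.2×10⁻⁶×161×700 = 3.336 mm.
Since the ends are fixed, an axial force P builds up, equal in every segment, with P · Σ Lᵢ/(AᵢEᵢ) = δ_free.
The series flexibility is Σ Lᵢ/(AᵢEᵢ) = 800/(1425×121×10³) + 700/(375×31×10³) = 6.485×10⁻⁵ mm/N.
So P = 3.336 / 6.485×10⁻⁵ = 51.44 kN, tensile.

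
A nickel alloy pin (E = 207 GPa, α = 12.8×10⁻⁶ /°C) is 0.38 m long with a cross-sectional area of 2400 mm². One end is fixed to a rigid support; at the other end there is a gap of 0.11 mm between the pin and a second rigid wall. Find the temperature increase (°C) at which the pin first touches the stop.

ΔT ≈ 22.6 °C

Contact occurs when the free expansion equals the gap: αΔT L = 0.11 mm.
ΔT = 0.11 / (12.8×10⁻⁶ × 380) = 22.62 °C.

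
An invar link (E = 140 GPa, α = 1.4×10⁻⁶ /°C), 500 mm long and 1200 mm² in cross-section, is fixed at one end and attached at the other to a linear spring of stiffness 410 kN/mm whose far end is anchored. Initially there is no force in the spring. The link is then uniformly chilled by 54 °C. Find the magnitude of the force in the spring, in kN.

The unrestrained thermal change is αΔT L = 1.4×10⁻⁶ × 54 × 500 = 0.0378 mm.
With a force P in the spring, the elastic change of the link is PL/(AE) and that of the spring is P/k; compatibility requires their sum to equal δ_free.
So P = δ_free / [L/(AE) + 1/k] = 0.0378 / [ 500/(1200×140×10³) + 1/(410×10³) ].
P = 0.0378 / 5.415×10⁻⁶ = 6980 N.

P ≈ 6.98 kN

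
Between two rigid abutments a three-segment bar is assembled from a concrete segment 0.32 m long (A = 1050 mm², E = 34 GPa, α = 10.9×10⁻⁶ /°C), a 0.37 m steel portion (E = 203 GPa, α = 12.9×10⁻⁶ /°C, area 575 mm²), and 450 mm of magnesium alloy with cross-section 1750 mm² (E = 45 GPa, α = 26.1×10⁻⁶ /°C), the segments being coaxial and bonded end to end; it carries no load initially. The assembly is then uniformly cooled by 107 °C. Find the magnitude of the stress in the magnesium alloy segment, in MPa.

With the walls removed the bar would change length by δ_free = Σ αᵢΔT Lᵢ = 10.9×10⁻⁶×107×320 + 12.9×10⁻⁶×107×370 + 26.1×10⁻⁶×107×450 = 2.141 mm.
Since the ends are fixed, an axial force P builds up, equal in every segment, with P · Σ Lᵢ/(AᵢEᵢ) = δ_free.
Σ Lᵢ/(AᵢEᵢ) = 320/(1050×34×10³) + 370/(575×203×10³) + 450/(1750×45×10³) = 1.785×10⁻⁵ mm/N.
P = 2.141 / 1.785×10⁻⁵ = 119900 N = 119.9 kN, tensile.
σ_{magnesium alloy} = P / A = 119900 / 1750 = 68.54 MPa.

σ ≈ 68.5 MPa (tensile)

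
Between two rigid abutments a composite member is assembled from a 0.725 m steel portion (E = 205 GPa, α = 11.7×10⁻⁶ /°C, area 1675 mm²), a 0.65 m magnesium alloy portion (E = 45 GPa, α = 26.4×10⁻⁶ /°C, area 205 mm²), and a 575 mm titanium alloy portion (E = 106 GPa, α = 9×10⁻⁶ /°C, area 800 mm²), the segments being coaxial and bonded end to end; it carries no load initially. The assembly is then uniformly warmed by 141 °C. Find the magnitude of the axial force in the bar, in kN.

If the supports were absent, the total length change would be Σ αᵢΔT Lᵢ = 11.7×10⁻⁶×141×725 + 26.4×10⁻⁶×141×650 + 9×10⁻⁶×141×575 = 4.345 mm.
The walls prevent any net length change, so an axial force P (same in every segment) develops. Compatibility: P · Σ Lᵢ/(AᵢEᵢ) = δ_free.
Σ Lᵢ/(AᵢEᵢ) = 725/(1675×205×10³) + 650/(205×45×10³) + 575/(800×106×10³) = 7.935×10⁻⁵ mm/N.
P = 4.345 / 7.935×10⁻⁵ = 54760 N = 54.76 kN, compressive.

P ≈ 54.8 kN (compressive)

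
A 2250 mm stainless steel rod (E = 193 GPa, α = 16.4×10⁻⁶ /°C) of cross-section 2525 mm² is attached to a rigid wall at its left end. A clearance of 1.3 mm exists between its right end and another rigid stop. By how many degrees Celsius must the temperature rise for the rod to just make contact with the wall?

ΔT ≈ 35.2 °C

The gap closes when αΔT L = 1.3 mm, since the rod is still unstressed at that instant.
ΔT = 1.3 / (16.4×10⁻⁶ × 2250) = 35.23 °C.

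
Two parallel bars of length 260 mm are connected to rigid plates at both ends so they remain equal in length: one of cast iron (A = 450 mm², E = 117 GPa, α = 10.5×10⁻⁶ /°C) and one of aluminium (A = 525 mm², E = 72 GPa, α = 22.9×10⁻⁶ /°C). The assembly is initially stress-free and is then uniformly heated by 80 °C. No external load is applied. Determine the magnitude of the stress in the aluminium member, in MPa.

The aluminium has the larger α, so on heating it would change length more than the cast iron if both were free. The rigid plates force a common final length, so the aluminium is put into compression and the cast iron into tension, with equal and opposite forces P (no external load).
Compatibility of the two members (thermal + elastic change equal): (α₁ − α₂)ΔT = P·[1/(A₁E₁) + 1/(A₂E₂)].
|α₁ − α₂|·ΔT = 12.4×10⁻⁶ × 80 = 0.000992.
1/(A₁E₁) + 1/(A₂E₂) = 1/(450×117×10³) + 1/(525×72×10³) = 4.545×10⁻⁸ N⁻¹.
So P = 0.000992 / 4.545×10⁻⁸ = 21.83 kN.
σ_{aluminium} = P/A₂ = 21830/525 = 41.58 MPa, compressive.

σ ≈ 41.6 MPa (compressive)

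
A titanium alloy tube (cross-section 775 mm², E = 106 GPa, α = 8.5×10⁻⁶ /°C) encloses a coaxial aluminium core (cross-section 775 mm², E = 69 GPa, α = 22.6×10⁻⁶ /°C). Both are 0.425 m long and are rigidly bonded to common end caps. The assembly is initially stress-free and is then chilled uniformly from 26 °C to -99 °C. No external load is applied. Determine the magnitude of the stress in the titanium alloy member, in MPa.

σ ≈ 73.7 MPa (compressive)

Equilibrium of a rigid end plate with no external load gives equal and opposite internal forces ±P in the two members. Since α_{aluminium} > α_{titanium alloy}, cooling drives the aluminium into tension and the titanium alloy into compression.
Compatibility of the two members (thermal + elastic change equal): (α₁ − α₂)ΔT = P·[1/(A₁E₁) + 1/(A₂E₂)].
|α₁ − α₂|·ΔT = 14.1×10⁻⁶ × 125 = 0.001762.
1/(A₁E₁) + 1/(A₂E₂) = 1/(775×106×10³) + 1/(775×69×10³) = 3.087×10⁻⁸ N⁻¹.
P = 0.001762 / 3.087×10⁻⁸ = 57090 N = 57.09 kN.
σ_{titanium alloy} = P/A₁ = 57090/775 = 73.66 MPa, compressive.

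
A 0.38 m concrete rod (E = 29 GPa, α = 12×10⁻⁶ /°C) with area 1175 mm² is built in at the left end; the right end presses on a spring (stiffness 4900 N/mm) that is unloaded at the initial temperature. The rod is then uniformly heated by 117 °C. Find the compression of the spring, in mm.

Free thermal expansion: δ_free = αΔT L = 12×10⁻⁶ × 117 × 380 = 0.5335 mm.
Let P be the compressive force at the spring. The rod shortens elastically by PL/(AE) and the spring compresses by P/k; together these equal δ_free.
So P = δ_free / [L/(AE) + 1/k] = 0.5335 / [ 380/(1175×29×10³) + 1/(4900) ].
P = 0.5335 / 0.0002152 = 2479 N.
Spring compression = P/k = 2479/(4900) = 0.5059 mm.

δ ≈ 0.506 mm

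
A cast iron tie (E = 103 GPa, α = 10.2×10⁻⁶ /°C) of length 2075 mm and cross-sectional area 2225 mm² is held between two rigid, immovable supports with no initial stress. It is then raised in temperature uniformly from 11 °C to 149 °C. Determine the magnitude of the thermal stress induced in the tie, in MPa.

The supports are rigid, so the total axial strain is zero. The restrained thermal strain is ε = αΔT = 10.2×10⁻⁶ × 138 = 1407.6×10⁻⁶.
The stress required to suppress this strain is σ = Eε = 103×10³ × 1407.6×10⁻⁶ = 145 MPa, compressive since the tie is trying to expand.

σ ≈ 145 MPa (compressive)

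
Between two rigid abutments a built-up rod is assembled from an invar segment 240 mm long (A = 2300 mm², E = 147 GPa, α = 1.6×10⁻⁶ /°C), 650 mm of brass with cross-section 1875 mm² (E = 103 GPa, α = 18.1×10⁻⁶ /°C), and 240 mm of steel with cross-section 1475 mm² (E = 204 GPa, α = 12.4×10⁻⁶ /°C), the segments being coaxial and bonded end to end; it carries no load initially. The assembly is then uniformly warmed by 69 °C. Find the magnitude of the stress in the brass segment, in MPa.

σ ≈ 114 MPa (compressive)

Free thermal expansion of the whole bar: Σ αᵢΔT Lᵢ = 1.6×10⁻⁶×69×240 + 18.1×10⁻⁶×69×650 + 12.4×10⁻⁶×69×240 = 1.044 mm.
The walls prevent any net length change, so an axial force P (same in every segment) develops. Compatibility: P · Σ Lᵢ/(AᵢEᵢ) = δ_free.
The series flexibility is Σ Lᵢ/(AᵢEᵢ) = 240/(2300×147×10³) + 650/(1875×103×10³) + 240/(1475×204×10³) = 4.873×10⁻⁶ mm/N.
So P = 1.044 / 4.873×10⁻⁶ = 214.2 kN, compressive.
σ_{brass} = P / A = 214200 / 1875 = 114.2 MPa.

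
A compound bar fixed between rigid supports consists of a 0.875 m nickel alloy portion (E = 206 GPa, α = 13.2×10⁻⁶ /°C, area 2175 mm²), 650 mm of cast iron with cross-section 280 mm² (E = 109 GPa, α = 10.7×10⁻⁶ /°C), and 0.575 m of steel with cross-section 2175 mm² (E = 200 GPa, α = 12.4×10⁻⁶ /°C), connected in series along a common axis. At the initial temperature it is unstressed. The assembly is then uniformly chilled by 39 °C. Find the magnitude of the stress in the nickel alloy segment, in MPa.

σ ≈ 18.7 MPa (tensile)

With the walls removed the bar would change length by δ_free = Σ αᵢΔT Lᵢ = 13.2×10⁻⁶×39×875 + 10.7×10⁻⁶×39×650 + 12.4×10⁻⁶×39×575 = 0.9998 mm.
The rigid supports impose zero overall length change; the single axial force P common to all segments must satisfy P Σ Lᵢ/(AᵢEᵢ) = δ_free.
Σ Lᵢ/(AᵢEᵢ) = 875/(2175×206×10³) + 650/(280×109×10³) + 575/(2175×200×10³) = 2.457×10⁻⁵ mm/N.
Hence P = δ_free / Σ(L/AE) = 0.9998/2.457×10⁻⁵ = 40.69 kN (tensile).
σ_{nickel alloy} = P / A = 40690 / 2175 = 18.71 MPa.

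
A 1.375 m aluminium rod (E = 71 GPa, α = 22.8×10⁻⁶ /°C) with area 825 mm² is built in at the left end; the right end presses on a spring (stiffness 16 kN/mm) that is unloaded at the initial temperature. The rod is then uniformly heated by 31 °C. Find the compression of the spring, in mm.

If the spring were absent the rod would lengthen by αΔT L = 22.8×10⁻⁶ × 31 × 1375 = 0.9718 mm.
Let P be the compressive force at the spring. The rod shortens elastically by PL/(AE) and the spring compresses by P/k; together these equal δ_free.
So P = δ_free / [L/(AE) + 1/k] = 0.9718 / [ 1375/(825×71×10³) + 1/(16×10³) ].
P = 0.9718 / 8.597×10⁻⁵ = 11300 N.
Spring compression = P/k = 11300/(16×10³) = 0.7065 mm.

δ ≈ 0.706 mm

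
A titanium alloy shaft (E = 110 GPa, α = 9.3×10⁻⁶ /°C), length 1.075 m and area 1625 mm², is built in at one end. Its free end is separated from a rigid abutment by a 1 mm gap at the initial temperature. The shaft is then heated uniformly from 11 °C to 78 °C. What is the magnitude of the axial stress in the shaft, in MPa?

σ ≈ 0 MPa

If the wall were absent the shaft would grow by αΔT L = 9.3×10⁻⁶ × 67 × 1075 = 0.6698 mm.
This is smaller than the 1 mm clearance, so the shaft expands freely without reaching the stop — the stress is zero.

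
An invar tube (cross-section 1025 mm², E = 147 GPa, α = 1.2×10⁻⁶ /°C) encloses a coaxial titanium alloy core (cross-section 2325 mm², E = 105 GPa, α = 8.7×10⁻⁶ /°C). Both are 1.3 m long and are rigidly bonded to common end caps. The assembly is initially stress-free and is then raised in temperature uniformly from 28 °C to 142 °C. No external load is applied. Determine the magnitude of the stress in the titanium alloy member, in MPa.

Both members must finish at the same length. With the larger α, the titanium alloy tends to over-expand; the plates restrain it, putting the titanium alloy in compression and the invar in tension. With no external load the two internal forces are equal and opposite, magnitude P.
Compatibility of the two members (thermal + elastic change equal): (α₁ − α₂)ΔT = P·[1/(A₁E₁) + 1/(A₂E₂)].
|α₁ − α₂|·ΔT = 7.5×10⁻⁶ × 114 = 0.000855.
1/(A₁E₁) + 1/(A₂E₂) = 1/(1025×147×10³) + 1/(2325×105×10³) = 1.073×10⁻⁸ N⁻¹.
So P = 0.000855 / 1.073×10⁻⁸ = 79.66 kN.
σ_{titanium alloy} = P/A₂ = 79660/2325 = 34.26 MPa, compressive.

σ ≈ 34.3 MPa (compressive)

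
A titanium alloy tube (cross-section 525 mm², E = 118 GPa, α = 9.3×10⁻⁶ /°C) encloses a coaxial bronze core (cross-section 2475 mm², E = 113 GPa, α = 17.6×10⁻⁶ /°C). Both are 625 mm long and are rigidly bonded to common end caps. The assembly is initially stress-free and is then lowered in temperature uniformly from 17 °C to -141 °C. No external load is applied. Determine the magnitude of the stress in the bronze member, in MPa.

σ ≈ 26.9 MPa (tensile)

Equilibrium of a rigid end plate with no external load gives equal and opposite internal forces ±P in the two members. Since α_{bronze} > α_{titanium alloy}, cooling drives the bronze into tension and the titanium alloy into compression.
Compatibility of the two members (thermal + elastic change equal): (α₁ − α₂)ΔT = P·[1/(A₁E₁) + 1/(A₂E₂)].
|α₁ − α₂|·ΔT = 8.3×10⁻⁶ × 158 = 0.001311.
1/(A₁E₁) + 1/(A₂E₂) = 1/(525×118×10³) + 1/(2475×113×10³) = 1.972×10⁻⁸ N⁻¹.
P = 0.001311 / 1.972×10⁻⁸ = 66510 N = 66.51 kN.
σ_{bronze} = P/A₂ = 66510/2475 = 26.87 MPa, tensile.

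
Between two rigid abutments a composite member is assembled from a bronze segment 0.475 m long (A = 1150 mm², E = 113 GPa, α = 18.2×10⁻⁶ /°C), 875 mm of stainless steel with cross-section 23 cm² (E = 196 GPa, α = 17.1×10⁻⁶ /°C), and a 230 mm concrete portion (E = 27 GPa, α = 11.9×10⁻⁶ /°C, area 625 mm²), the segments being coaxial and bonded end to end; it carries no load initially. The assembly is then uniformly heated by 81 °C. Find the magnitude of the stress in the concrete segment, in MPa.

With the walls removed the bar would change length by δ_free = Σ αᵢΔT Lᵢ = 18.2×10⁻⁶×81×475 + 17.1×10⁻⁶×81×875 + 11.9×10⁻⁶×81×230 = 2.134 mm.
The walls prevent any net length change, so an axial force P (same in every segment) develops. Compatibility: P · Σ Lᵢ/(AᵢEᵢ) = δ_free.
The series flexibility is Σ Lᵢ/(AᵢEᵢ) = 475/(1150×113×10³) + 875/(2300×196×10³) + 230/(625×27×10³) = 1.923×10⁻⁵ mm/N.
Hence P = δ_free / Σ(L/AE) = 2.134/1.923×10⁻⁵ = 111 kN (compressive).
σ_{concrete} = P / A = 111000 / 625 = 177.6 MPa.

σ ≈ 178 MPa (compressive)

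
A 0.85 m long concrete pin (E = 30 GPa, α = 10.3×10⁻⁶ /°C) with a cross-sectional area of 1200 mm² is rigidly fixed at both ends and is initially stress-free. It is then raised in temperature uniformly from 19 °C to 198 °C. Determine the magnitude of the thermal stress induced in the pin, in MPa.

σ ≈ 55.3 MPa (compressive)

The supports are rigid, so the total axial strain is zero. The restrained thermal strain is ε = αΔT = 10.3×10⁻⁶ × 179 = 1843.7×10⁻⁶.
The stress required to suppress this strain is σ = Eε = 30×10³ × 1843.7×10⁻⁶ = 55.31 MPa, compressive since the pin is trying to expand.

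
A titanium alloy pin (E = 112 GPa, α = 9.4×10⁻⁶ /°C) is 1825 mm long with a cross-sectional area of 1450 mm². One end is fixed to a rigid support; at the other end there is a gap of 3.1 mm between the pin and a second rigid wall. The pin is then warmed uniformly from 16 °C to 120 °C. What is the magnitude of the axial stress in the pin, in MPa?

σ ≈ 0 MPa

If the wall were absent the pin would grow by αΔT L = 9.4×10⁻⁶ × 104 × 1825 = 1.784 mm.
This is smaller than the 3.1 mm clearance, so the pin expands freely without reaching the stop — the stress is zero.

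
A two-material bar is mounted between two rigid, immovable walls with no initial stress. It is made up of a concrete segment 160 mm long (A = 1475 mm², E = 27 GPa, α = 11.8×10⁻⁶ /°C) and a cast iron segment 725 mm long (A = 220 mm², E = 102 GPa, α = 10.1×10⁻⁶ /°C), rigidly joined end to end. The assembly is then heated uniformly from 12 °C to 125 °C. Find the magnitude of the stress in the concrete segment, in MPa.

With the walls removed the bar would change length by δ_free = Σ αᵢΔT Lᵢ = 11.8×10⁻⁶×113×160 + 10.1×10⁻⁶×113×725 = 1.041 mm.
The walls prevent any net length change, so an axial force P (same in every segment) develops. Compatibility: P · Σ Lᵢ/(AᵢEᵢ) = δ_free.
The series flexibility is Σ Lᵢ/(AᵢEᵢ) = 160/(1475×27×10³) + 725/(220×102×10³) = 3.633×10⁻⁵ mm/N.
So P = 1.041 / 3.633×10⁻⁵ = 28.65 kN, compressive.
σ_{concrete} = P / A = 28650 / 1475 = 19.42 MPa.

σ ≈ 19.4 MPa (compressive)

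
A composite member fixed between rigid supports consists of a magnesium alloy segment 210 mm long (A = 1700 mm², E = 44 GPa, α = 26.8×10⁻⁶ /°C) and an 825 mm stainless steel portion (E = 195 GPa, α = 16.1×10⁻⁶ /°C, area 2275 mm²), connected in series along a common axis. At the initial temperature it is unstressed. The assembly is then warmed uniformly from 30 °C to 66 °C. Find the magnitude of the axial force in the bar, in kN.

P ≈ 146 kN (compressive)

Free thermal expansion of the whole bar: Σ αᵢΔT Lᵢ = 26.8×10⁻⁶×36×210 + 16.1×10⁻⁶×36×825 = 0.6808 mm.
The walls prevent any net length change, so an axial force P (same in every segment) develops. Compatibility: P · Σ Lᵢ/(AᵢEᵢ) = δ_free.
The series flexibility is Σ Lᵢ/(AᵢEᵢ) = 210/(1700×44×10³) + 825/(2275×195×10³) = 4.667×10⁻⁶ mm/N.
Hence P = δ_free / Σ(L/AE) = 0.6808/4.667×10⁻⁶ = 145.9 kN (compressive).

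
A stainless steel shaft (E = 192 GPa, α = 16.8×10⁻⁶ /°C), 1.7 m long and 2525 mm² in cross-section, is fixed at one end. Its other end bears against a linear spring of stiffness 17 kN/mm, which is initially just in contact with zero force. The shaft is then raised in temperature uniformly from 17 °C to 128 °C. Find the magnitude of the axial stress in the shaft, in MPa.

σ ≈ 20.1 MPa (compressive)

Free thermal expansion: δ_free = αΔT L = 16.8×10⁻⁶ × 111 × 1700 = 3.17 mm.
With a force P in the spring, the elastic change of the shaft is PL/(AE) and that of the spring is P/k; compatibility requires their sum to equal δ_free.
So P = δ_free / [L/(AE) + 1/k] = 3.17 / [ 1700/(2525×192×10³) + 1/(17×10³) ].
P = 3.17 / 6.233×10⁻⁵ = 50860 N.
σ = P/A = 50860/2525 = 20.14 MPa.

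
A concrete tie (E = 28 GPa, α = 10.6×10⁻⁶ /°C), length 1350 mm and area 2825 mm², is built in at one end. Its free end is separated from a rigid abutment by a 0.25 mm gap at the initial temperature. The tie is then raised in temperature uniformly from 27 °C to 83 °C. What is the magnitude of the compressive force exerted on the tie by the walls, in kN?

P ≈ 32.3 kN

Unrestrained expansion: δ_free = αΔT L = 10.6×10⁻⁶ × 56 × 1350 = 0.8014 mm.
The gap closes (δ_free > 0.25 mm) and the wall then resists a further 0.8014 − 0.25 = 0.5514 mm of expansion.
Compatibility: PL/(AE) = 0.5514 mm, so σ = P/A = E × (0.5514/1350) = 11.44 MPa.
Force on the wall = σA = 11.44 × 2825 mm² = 32.31 kN.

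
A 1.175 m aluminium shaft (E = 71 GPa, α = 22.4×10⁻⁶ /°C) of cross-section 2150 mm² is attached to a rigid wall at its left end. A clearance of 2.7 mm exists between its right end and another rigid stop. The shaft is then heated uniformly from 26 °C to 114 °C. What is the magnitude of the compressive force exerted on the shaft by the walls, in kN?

P ≈ 0 kN

Free thermal elongation = αΔT L = 22.4×10⁻⁶ × 88 × 1175 = 2.316 mm.
This is smaller than the 2.7 mm clearance, so the shaft expands freely without reaching the stop — the stress is zero.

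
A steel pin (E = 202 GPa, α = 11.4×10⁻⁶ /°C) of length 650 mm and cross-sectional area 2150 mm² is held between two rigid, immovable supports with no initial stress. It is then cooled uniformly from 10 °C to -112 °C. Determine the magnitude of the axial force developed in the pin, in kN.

P ≈ 604 kN (tensile)

Full restraint means ε = 0, so the stress is σ = EαΔT = 202×10³ × 11.4×10⁻⁶ × 122 = 280.9 MPa.
Then P = σA = 280.9 × 2150 mm² = 604 kN, tensile.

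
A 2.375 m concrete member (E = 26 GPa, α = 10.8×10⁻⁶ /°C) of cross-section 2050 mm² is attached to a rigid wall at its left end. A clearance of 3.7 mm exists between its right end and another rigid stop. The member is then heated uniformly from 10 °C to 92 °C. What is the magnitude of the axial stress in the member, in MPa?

σ ≈ 0 MPa

Unrestrained expansion: δ_free = αΔT L = 10.8×10⁻⁶ × 82 × 2375 = 2.103 mm.
Since δ_free = 2.1 mm is less than the 3.7 mm gap, the member never touches the wall. No axial force develops.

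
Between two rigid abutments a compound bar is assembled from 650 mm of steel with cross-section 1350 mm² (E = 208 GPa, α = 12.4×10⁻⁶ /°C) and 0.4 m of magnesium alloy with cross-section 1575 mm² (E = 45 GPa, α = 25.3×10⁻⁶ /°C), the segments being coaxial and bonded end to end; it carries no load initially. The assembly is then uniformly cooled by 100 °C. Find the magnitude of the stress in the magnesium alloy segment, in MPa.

σ ≈ 145 MPa (tensile)

With the walls removed the bar would change length by δ_free = Σ αᵢΔT Lᵢ = 12.4×10⁻⁶×100×650 + 25.3×10⁻⁶×100×400 = 1.818 mm.
The rigid supports impose zero overall length change; the single axial force P common to all segments must satisfy P Σ Lᵢ/(AᵢEᵢ) = δ_free.
Σ Lᵢ/(AᵢEᵢ) = 650/(1350×208×10³) + 400/(1575×45×10³) = 7.959×10⁻⁶ mm/N.
P = 1.818 / 7.959×10⁻⁶ = 228400 N = 228.4 kN, tensile.
σ_{magnesium alloy} = P / A = 228400 / 1575 = 145 MPa.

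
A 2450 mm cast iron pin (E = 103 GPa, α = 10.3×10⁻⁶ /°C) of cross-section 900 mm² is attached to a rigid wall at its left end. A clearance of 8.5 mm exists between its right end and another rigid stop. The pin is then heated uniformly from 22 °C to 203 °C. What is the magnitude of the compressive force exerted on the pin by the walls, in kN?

P ≈ 0 kN

Free thermal elongation = αΔT L = 10.3×10⁻⁶ × 181 × 2450 = 4.568 mm.
Since δ_free = 4.57 mm is less than the 8.5 mm gap, the pin never touches the wall. No axial force develops.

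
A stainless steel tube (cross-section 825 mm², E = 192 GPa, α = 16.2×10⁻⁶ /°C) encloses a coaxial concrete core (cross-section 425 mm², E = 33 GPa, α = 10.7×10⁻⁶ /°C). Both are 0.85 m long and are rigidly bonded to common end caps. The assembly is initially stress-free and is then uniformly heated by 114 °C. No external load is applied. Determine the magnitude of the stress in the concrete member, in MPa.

σ ≈ 19 MPa (tensile)

Both members must finish at the same length. With the larger α, the stainless steel tends to over-expand; the plates restrain it, putting the stainless steel in compression and the concrete in tension. With no external load the two internal forces are equal and opposite, magnitude P.
Compatibility of the two members (thermal + elastic change equal): (α₁ − α₂)ΔT = P·[1/(A₁E₁) + 1/(A₂E₂)].
|α₁ − α₂|·ΔT = 5.5×10⁻⁶ × 114 = 0.000627.
1/(A₁E₁) + 1/(A₂E₂) = 1/(825×192×10³) + 1/(425×33×10³) = 7.761×10⁻⁸ N⁻¹.
P = 0.000627 / 7.761×10⁻⁸ = 8078 N = 8.078 kN.
σ_{concrete} = P/A₂ = 8078/425 = 19.01 MPa, tensile.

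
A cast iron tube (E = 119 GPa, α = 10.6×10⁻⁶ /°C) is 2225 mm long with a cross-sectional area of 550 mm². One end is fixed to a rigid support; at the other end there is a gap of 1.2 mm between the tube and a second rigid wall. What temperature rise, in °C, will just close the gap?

ΔT ≈ 50.9 °C

Contact occurs when the free expansion equals the gap: αΔT L = 1.2 mm.
So ΔT = g/(αL) = 1.2/(10.6×10⁻⁶ × 2225) = 50.88 °C.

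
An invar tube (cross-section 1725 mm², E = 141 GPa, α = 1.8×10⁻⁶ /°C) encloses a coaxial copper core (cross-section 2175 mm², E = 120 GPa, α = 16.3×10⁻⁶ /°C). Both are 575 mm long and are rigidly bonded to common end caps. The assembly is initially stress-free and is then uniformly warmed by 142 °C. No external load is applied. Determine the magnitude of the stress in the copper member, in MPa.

σ ≈ 119 MPa (compressive)

The copper has the larger α, so on heating it would change length more than the invar if both were free. The rigid plates force a common final length, so the copper is put into compression and the invar into tension, with equal and opposite forces P (no external load).
Equating the net (thermal + elastic) strains gives |α₁ − α₂|·ΔT = P·[1/(A₁E₁) + 1/(A₂E₂)].
|α₁ − α₂|·ΔT = 14.5×10⁻⁶ × 142 = 0.002059.
1/(A₁E₁) + 1/(A₂E₂) = 1/(1725×141×10³) + 1/(2175×120×10³) = 7.943×10⁻⁹ N⁻¹.
P = 0.002059 / 7.943×10⁻⁹ = 259200 N = 259.2 kN.
σ_{copper} = P/A₂ = 259200/2175 = 119.2 MPa, compressive.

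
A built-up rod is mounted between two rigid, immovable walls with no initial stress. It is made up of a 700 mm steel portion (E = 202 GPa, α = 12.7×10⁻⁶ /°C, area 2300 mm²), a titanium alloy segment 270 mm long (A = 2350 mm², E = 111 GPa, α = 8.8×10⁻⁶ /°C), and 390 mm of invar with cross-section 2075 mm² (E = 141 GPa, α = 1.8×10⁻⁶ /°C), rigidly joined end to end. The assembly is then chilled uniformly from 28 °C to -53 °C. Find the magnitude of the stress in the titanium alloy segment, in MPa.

If the supports were absent, the total length change would be Σ αᵢΔT Lᵢ = 12.7×10⁻⁶×81×700 + 8.8×10⁻⁶×81×270 + 1.8×10⁻⁶×81×390 = 0.9694 mm.
The rigid supports impose zero overall length change; the single axial force P common to all segments must satisfy P Σ Lᵢ/(AᵢEᵢ) = δ_free.
Σ Lᵢ/(AᵢEᵢ) = 700/(2300×202×10³) + 270/(2350×111×10³) + 390/(2075×141×10³) = 3.875×10⁻⁶ mm/N.
So P = 0.9694 / 3.875×10⁻⁶ = 250.2 kN, tensile.
σ_{titanium alloy} = P / A = 250200 / 2350 = 106.5 MPa.

σ ≈ 106 MPa (tensile)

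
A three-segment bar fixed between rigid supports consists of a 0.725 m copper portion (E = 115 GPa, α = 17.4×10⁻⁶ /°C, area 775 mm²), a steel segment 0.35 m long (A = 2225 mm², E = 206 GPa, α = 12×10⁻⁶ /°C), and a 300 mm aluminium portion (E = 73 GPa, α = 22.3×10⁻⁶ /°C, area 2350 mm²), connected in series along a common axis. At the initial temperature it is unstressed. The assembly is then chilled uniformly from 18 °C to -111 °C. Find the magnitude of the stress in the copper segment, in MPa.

σ ≈ 367 MPa (tensile)

If the supports were absent, the total length change would be Σ αᵢΔT Lᵢ = 17.4×10⁻⁶×129×725 + 12×10⁻⁶×129×350 + 22.3×10⁻⁶×129×300 = 3.032 mm.
The walls prevent any net length change, so an axial force P (same in every segment) develops. Compatibility: P · Σ Lᵢ/(AᵢEᵢ) = δ_free.
The series flexibility is Σ Lᵢ/(AᵢEᵢ) = 725/(775×115×10³) + 350/(2225×206×10³) + 300/(2350×73×10³) = 1.065×10⁻⁵ mm/N.
Hence P = δ_free / Σ(L/AE) = 3.032/1.065×10⁻⁵ = 284.8 kN (tensile).
σ_{copper} = P / A = 284800 / 775 = 367.5 MPa.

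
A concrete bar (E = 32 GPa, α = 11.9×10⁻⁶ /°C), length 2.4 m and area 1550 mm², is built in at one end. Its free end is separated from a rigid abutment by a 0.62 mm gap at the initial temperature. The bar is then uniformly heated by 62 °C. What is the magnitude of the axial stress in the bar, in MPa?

If the wall were absent the bar would grow by αΔT L = 11.9×10⁻⁶ × 62 × 2400 = 1.771 mm.
This exceeds the 0.62 mm gap, so the wall pushes back. The portion of expansion that must be recovered elastically is δ_free − gap = 1.771 − 0.62 = 1.151 mm.
So σ = E(δ_free − g)/L = 32×10³ × 1.151/2400 = 15.34 MPa.

σ ≈ 15.3 MPa (compressive)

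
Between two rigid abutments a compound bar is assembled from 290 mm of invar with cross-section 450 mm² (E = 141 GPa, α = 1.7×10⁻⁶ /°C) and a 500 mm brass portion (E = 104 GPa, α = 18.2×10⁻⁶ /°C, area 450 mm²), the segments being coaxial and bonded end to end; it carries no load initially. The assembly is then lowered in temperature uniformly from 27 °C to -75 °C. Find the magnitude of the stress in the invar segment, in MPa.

σ ≈ 143 MPa (tensile)

With the walls removed the bar would change length by δ_free = Σ αᵢΔT Lᵢ = 1.7×10⁻⁶×102×290 + 18.2×10⁻⁶×102×500 = 0.9785 mm.
The walls prevent any net length change, so an axial force P (same in every segment) develops. Compatibility: P · Σ Lᵢ/(AᵢEᵢ) = δ_free.
Σ Lᵢ/(AᵢEᵢ) = 290/(450×141×10³) + 500/(450×104×10³) = 1.525×10⁻⁵ mm/N.
So P = 0.9785 / 1.525×10⁻⁵ = 64.14 kN, tensile.
σ_{invar} = P / A = 64140 / 450 = 142.5 MPa.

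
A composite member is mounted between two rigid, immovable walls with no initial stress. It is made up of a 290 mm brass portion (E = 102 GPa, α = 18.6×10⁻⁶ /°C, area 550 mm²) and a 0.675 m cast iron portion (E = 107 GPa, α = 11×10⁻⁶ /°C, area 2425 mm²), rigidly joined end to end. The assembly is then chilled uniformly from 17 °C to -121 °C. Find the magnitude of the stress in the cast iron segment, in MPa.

If the supports were absent, the total length change would be Σ αᵢΔT Lᵢ = 18.6×10⁻⁶×138×290 + 11×10⁻⁶×138×675 = 1.769 mm.
Since the ends are fixed, an axial force P builds up, equal in every segment, with P · Σ Lᵢ/(AᵢEᵢ) = δ_free.
Σ Lᵢ/(AᵢEᵢ) = 290/(550×102×10³) + 675/(2425×107×10³) = 7.771×10⁻⁶ mm/N.
P = 1.769 / 7.771×10⁻⁶ = 227700 N = 227.7 kN, tensile.
σ_{cast iron} = P / A = 227700 / 2425 = 93.88 MPa.

σ ≈ 93.9 MPa (tensile)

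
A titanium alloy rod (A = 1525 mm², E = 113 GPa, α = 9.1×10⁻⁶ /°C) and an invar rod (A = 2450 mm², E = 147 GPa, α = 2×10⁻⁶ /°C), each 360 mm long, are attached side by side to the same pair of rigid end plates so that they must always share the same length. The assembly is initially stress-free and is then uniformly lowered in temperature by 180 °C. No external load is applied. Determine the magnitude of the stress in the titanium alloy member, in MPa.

σ ≈ 97.7 MPa (tensile)

Equilibrium of a rigid end plate with no external load gives equal and opposite internal forces ±P in the two members. Since α_{titanium alloy} > α_{invar}, cooling drives the titanium alloy into tension and the invar into compression.
Setting the final lengths equal and cancelling L: (α₁ − α₂)ΔT = P/(A₁E₁) + P/(A₂E₂).
|α₁ − α₂|·ΔT = 7.1×10⁻⁶ × 180 = 0.001278.
1/(A₁E₁) + 1/(A₂E₂) = 1/(1525×113×10³) + 1/(2450×147×10³) = 8.58×10⁻⁹ N⁻¹.
P = 0.001278 / 8.58×10⁻⁹ = 149000 N = 149 kN.
σ_{titanium alloy} = P/A₁ = 149000/1525 = 97.68 MPa, tensile.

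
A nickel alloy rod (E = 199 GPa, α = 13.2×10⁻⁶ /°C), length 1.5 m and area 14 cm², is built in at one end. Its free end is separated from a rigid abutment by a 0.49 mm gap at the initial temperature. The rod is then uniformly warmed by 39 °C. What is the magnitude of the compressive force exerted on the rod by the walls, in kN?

P ≈ 52.4 kN

Unrestrained expansion: δ_free = αΔT L = 13.2×10⁻⁶ × 39 × 1500 = 0.7722 mm.
The gap closes (δ_free > 0.49 mm) and the wall then resists a further 0.7722 − 0.49 = 0.2822 mm of expansion.
So σ = E(δ_free − g)/L = 199×10³ × 0.2822/1500 = 37.44 MPa.
P = σA = 37.44 × 1400 = 52.41 kN.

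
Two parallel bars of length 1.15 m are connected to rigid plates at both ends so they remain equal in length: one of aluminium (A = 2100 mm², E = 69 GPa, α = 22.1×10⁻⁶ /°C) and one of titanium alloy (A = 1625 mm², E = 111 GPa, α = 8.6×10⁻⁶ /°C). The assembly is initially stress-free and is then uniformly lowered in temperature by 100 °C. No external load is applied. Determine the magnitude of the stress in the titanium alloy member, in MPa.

σ ≈ 66.8 MPa (compressive)

Equilibrium of a rigid end plate with no external load gives equal and opposite internal forces ±P in the two members. Since α_{aluminium} > α_{titanium alloy}, cooling drives the aluminium into tension and the titanium alloy into compression.
Setting the final lengths equal and cancelling L: (α₁ − α₂)ΔT = P/(A₁E₁) + P/(A₂E₂).
|α₁ − α₂|·ΔT = 13.5×10⁻⁶ × 100 = 0.00135.
1/(A₁E₁) + 1/(A₂E₂) = 1/(2100×69×10³) + 1/(1625×111×10³) = 1.245×10⁻⁸ N⁻¹.
So P = 0.00135 / 1.245×10⁻⁸ = 108.5 kN.
σ_{titanium alloy} = P/A₂ = 108500/1625 = 66.75 MPa, compressive.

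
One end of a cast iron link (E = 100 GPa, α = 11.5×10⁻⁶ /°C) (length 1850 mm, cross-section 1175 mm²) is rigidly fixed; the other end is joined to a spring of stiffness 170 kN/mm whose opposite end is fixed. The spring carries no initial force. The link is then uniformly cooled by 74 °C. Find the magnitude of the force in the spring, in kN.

Free thermal contraction: δ_free = αΔT L = 11.5×10⁻⁶ × 74 × 1850 = 1.574 mm.
With a force P in the spring, the elastic change of the link is PL/(AE) and that of the spring is P/k; compatibility requires their sum to equal δ_free.
P [ L/(AE) + 1/k ] = δ_free → P [ 1850/(1175×100×10³) + 1/(170×10³) ] = 1.574.
P = 1.574 / 2.163×10⁻⁵ = 72800 N.

P ≈ 72.8 kN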